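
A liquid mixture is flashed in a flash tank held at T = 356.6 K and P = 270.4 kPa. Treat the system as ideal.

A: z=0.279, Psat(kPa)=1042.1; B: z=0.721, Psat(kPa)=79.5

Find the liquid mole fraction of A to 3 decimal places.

Raoult's law: Kᵢ = Pᵢˢᵃᵗ/P = Pᵢˢᵃᵗ/270.4.
  K_A = 1042.1/270.4 = 3.85392, K_B = 79.5/270.4 = 0.29401
Rachford–Rice: g(ψ) = Σ zᵢ(Kᵢ−1)/(1+ψ(Kᵢ−1)) = 0.
Feasibility: ΣzᵢKᵢ = 1.287, Σzᵢ/Kᵢ = 2.525 — both > 1, two phases present.
Newton iteration, ψ⁰ = 0.53:
  ψ = 0.530: g = -0.4965, g' = -1.278 → ψ = 0.141
  ψ = 0.141: g = 0.0019, g' = -1.597 → ψ = 0.143
Converged at ψ = 0.143.
Compositions from xᵢ = zᵢ/(1+ψ(Kᵢ−1)), yᵢ = Kᵢxᵢ:
  A: x = 0.198, y = 0.764
  B: x = 0.802, y = 0.236

x_A = 0.198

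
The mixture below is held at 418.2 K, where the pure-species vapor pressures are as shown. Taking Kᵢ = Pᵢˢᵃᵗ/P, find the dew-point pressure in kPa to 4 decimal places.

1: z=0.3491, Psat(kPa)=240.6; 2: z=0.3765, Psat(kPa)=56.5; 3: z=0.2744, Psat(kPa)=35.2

Pdew = 62.8530 kPa

At the dew point ψ → 1, so Σzᵢ/Kᵢ = 1 with Kᵢ = Pᵢˢᵃᵗ/P ⇒ 1/P = Σzᵢ/Pᵢˢᵃᵗ.
1/P = 0.3491/240.6 + 0.3765/56.5 + 0.2744/35.2 = 0.0159101 ⇒ P = 62.8530 kPa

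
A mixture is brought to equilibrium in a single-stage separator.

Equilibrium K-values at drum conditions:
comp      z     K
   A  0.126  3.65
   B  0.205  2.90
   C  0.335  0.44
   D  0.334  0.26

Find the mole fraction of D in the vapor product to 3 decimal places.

Let β = V/F and solve Σ zᵢ(Kᵢ−1)/(1+β(Kᵢ−1)) = 0.
Feasibility: ΣzᵢKᵢ = 1.289, Σzᵢ/Kᵢ = 2.151 — both > 1, two phases present.
Newton–Raphson from β = 0.5:
  β = 0.500: g = -0.3095, g' = -1.022 → β = 0.197
  β = 0.197: g = 0.0025, g' = -1.157 → β = 0.199
Converged at β = 0.199.
Compositions from xᵢ = zᵢ/(1+β(Kᵢ−1)), yᵢ = Kᵢxᵢ:
  A: x = 0.082, y = 0.301
  B: x = 0.149, y = 0.431
  C: x = 0.377, y = 0.166
  D: x = 0.392, y = 0.102

y_D = 0.102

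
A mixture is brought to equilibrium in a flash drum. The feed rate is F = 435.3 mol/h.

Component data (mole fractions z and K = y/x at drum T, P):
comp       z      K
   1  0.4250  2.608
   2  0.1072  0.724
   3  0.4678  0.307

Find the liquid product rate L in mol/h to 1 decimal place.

Rachford–Rice: g(ψ) = Σ zᵢ(Kᵢ−1)/(1+ψ(Kᵢ−1)) = 0.
g(0) = ΣzᵢKᵢ − 1 = 0.3296 and g(1) = 1 − Σzᵢ/Kᵢ = -0.8348, so a root lies in (0, 1).
Newton iteration, ψ⁰ = 0.6:
  ψ = 0.6000: g = -0.24256, g' = -0.9547 → ψ = 0.3459
  ψ = 0.3459: g = -0.01998, g' = -0.8524 → ψ = 0.3225
  ψ = 0.3225: g = 0.00007, g' = -0.8590 → ψ = 0.3226
Converged at ψ = 0.3226.
Then V = ψ·F = 0.3226·435.3 = 140.4 mol/h and L = F − V = 294.9 mol/h.

L = 294.9 mol/h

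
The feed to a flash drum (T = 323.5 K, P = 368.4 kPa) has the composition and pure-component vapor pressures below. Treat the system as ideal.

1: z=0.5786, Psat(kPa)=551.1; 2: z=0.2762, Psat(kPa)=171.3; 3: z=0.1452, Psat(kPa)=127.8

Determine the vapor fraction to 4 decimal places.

Raoult's law: Kᵢ = Pᵢˢᵃᵗ/P = Pᵢˢᵃᵗ/368.4.
  K_1 = 551.1/368.4 = 1.495928, K_2 = 171.3/368.4 = 0.464984, K_3 = 127.8/368.4 = 0.346906
Newton–Raphson from ψ = 0.66:
  ψ = 0.6600: g = -0.17892, g' = -0.4610 → ψ = 0.2719
  ψ = 0.2719: g = -0.03538, g' = -0.3103 → ψ = 0.1579
  ψ = 0.1579: g = -0.00103, g' = -0.2937 → ψ = 0.1544
Converged at ψ = 0.1544.

ψ = 0.1544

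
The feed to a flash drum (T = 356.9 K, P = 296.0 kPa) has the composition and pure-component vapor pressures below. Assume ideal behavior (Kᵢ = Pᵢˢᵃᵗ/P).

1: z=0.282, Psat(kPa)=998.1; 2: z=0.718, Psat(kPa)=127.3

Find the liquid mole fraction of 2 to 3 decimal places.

x_2 = 0.806

Raoult's law: Kᵢ = Pᵢˢᵃᵗ/P = Pᵢˢᵃᵗ/296.0.
  K_1 = 998.1/296.0 = 3.37196, K_2 = 127.3/296.0 = 0.43007
Rachford–Rice: g(V/F) = Σ zᵢ(Kᵢ−1)/(1+V/F(Kᵢ−1)) = 0.
g(0) = ΣzᵢKᵢ − 1 = 0.260 and g(1) = 1 − Σzᵢ/Kᵢ = -0.753, so a root lies in (0, 1).
Newton iteration, V/F⁰ = 0.54:
  V/F = 0.540: g = -0.2979, g' = -0.792 → V/F = 0.164
  V/F = 0.164: g = 0.0305, g' = -1.107 → V/F = 0.191
  V/F = 0.191: g = 0.0009, g' = -1.045 → V/F = 0.192
Converged at V/F = 0.192.
Compositions from xᵢ = zᵢ/(1+V/F(Kᵢ−1)), yᵢ = Kᵢxᵢ:
  1: x = 0.194, y = 0.653
  2: x = 0.806, y = 0.347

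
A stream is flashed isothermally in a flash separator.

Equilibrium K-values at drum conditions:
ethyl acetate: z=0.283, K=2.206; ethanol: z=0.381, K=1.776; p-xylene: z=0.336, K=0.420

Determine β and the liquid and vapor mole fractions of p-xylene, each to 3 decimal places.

Material balance + equilibrium reduce to Σ zᵢ(Kᵢ−1)/(1+β(Kᵢ−1)) = 0.
g(0) = ΣzᵢKᵢ − 1 = 0.442 and g(1) = 1 − Σzᵢ/Kᵢ = -0.143, so a root lies in (0, 1).
Iterate (Newton) starting at β = 0.5:
  β = 0.500: g = 0.1514, g' = -0.503 → β = 0.801
  β = 0.801: g = -0.0079, g' = -0.588 → β = 0.787
Converged at β = 0.787.
Compositions from xᵢ = zᵢ/(1+β(Kᵢ−1)), yᵢ = Kᵢxᵢ:
  ethyl acetate: x = 0.145, y = 0.320
  ethanol: x = 0.237, y = 0.420
  p-xylene: x = 0.618, y = 0.260

β = 0.787, x_p-xylene = 0.618, y_p-xylene = 0.260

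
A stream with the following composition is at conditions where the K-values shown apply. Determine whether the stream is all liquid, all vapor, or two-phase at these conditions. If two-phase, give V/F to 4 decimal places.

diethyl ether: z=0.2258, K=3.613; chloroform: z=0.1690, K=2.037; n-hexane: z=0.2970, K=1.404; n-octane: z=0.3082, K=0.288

ΣzᵢKᵢ = 1.6658; Σzᵢ/Kᵢ = 1.4271.
Both exceed 1, so a two-phase solution exists.
Rachford–Rice: g(ψ) = Σ zᵢ(Kᵢ−1)/(1+ψ(Kᵢ−1)) = 0.
Newton–Raphson from ψ = 0.48:
  ψ = 0.4800: g = 0.14587, g' = -0.7790 → ψ = 0.6673
  ψ = 0.6673: g = -0.00490, g' = -0.8654 → ψ = 0.6616
Converged at ψ = 0.6616.

two-phase, V/F = 0.6616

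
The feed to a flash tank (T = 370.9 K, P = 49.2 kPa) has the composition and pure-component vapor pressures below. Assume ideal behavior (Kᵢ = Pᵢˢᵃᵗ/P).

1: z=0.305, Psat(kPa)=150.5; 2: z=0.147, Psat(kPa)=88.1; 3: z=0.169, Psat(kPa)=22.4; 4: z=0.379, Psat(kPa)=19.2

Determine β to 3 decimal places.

Raoult's law: Kᵢ = Pᵢˢᵃᵗ/P = Pᵢˢᵃᵗ/49.2.
  K_1 = 150.5/49.2 = 3.05894, K_2 = 88.1/49.2 = 1.79065, K_3 = 22.4/49.2 = 0.45528, K_4 = 19.2/49.2 = 0.39024
Newton iteration, β⁰ = 0.54:
  β = 0.540: g = -0.0962, g' = -0.749 → β = 0.412
Converged at β = 0.412.

β = 0.412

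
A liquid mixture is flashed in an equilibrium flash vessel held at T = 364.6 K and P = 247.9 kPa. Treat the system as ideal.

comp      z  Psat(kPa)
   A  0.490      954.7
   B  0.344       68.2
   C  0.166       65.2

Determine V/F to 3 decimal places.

Raoult's law: Kᵢ = Pᵢˢᵃᵗ/P = Pᵢˢᵃᵗ/247.9.
  K_A = 954.7/247.9 = 3.85115, K_B = 68.2/247.9 = 0.27511, K_C = 65.2/247.9 = 0.26301
Rachford–Rice: g(V/F) = Σ zᵢ(Kᵢ−1)/(1+V/F(Kᵢ−1)) = 0.
Feasibility: ΣzᵢKᵢ = 2.025, Σzᵢ/Kᵢ = 2.009 — both > 1, two phases present.
Newton–Raphson from V/F = 0.5:
  V/F = 0.500: g = -0.0089, g' = -1.348 → V/F = 0.493
Converged at V/F = 0.493.

V/F = 0.493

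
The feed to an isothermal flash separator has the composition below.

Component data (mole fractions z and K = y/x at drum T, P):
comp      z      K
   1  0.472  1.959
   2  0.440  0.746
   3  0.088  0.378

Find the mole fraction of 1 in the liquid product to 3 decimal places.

x_1 = 0.264

Material balance + equilibrium reduce to Σ zᵢ(Kᵢ−1)/(1+ψ(Kᵢ−1)) = 0.
g(0) = ΣzᵢKᵢ − 1 = 0.286 and g(1) = 1 − Σzᵢ/Kᵢ = -0.064, so a root lies in (0, 1).
Newton iteration, ψ⁰ = 0.66:
  ψ = 0.660: g = 0.0501, g' = -0.302 → ψ = 0.826
  ψ = 0.826: g = -0.0014, g' = -0.325 → ψ = 0.822
Converged at ψ = 0.822.
Compositions from xᵢ = zᵢ/(1+ψ(Kᵢ−1)), yᵢ = Kᵢxᵢ:
  1: x = 0.264, y = 0.517
  2: x = 0.556, y = 0.415
  3: x = 0.180, y = 0.068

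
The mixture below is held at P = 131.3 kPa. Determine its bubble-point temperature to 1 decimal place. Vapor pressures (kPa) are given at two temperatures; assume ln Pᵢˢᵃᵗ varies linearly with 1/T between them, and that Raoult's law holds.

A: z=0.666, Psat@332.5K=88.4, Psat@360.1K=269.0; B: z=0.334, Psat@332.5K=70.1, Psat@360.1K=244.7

T = 343.2 K

Bubble-point temperature: ΣzᵢPᵢˢᵃᵗ(T) = P. Interpolate ln Pᵢˢᵃᵗ = aᵢ + bᵢ/T.
  T = 332.5 K: ΣzᵢPᵢˢᵃᵗ = 82.29 kPa
  T = 360.1 K: ΣzᵢPᵢˢᵃᵗ = 260.88 kPa
  T = 346.3 K: ΣzᵢPᵢˢᵃᵗ = 149.85 kPa
  T = 339.4 K: ΣzᵢPᵢˢᵃᵗ = 111.71 kPa
  T = 342.9 K: ΣzᵢPᵢˢᵃᵗ = 129.85 kPa
  T = 344.6 K: ΣzᵢPᵢˢᵃᵗ = 139.54 kPa
Interpolating between 342.9 K and 344.6 K gives T ≈ 343.2 K.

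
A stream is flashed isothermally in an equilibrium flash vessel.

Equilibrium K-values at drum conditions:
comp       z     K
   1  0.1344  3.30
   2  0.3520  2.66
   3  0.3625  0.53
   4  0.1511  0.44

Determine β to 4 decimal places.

Newton iteration, β⁰ = 0.68:
  β = 0.6800: g = 0.00799, g' = -0.6187 → β = 0.6929
Converged at β = 0.6929.

β = 0.6929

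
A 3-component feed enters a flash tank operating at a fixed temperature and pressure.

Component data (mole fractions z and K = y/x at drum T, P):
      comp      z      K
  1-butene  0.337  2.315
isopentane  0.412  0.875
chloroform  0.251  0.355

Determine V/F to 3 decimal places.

Material balance + equilibrium reduce to Σ zᵢ(Kᵢ−1)/(1+V/F(Kᵢ−1)) = 0.
Check two-phase: ΣzᵢKᵢ = 1.230 > 1 and Σzᵢ/Kᵢ = 1.323 > 1, so g(0) = 0.230 > 0 and g(1) = -0.323 < 0.
Newton–Raphson from V/F = 0.5:
  V/F = 0.500: g = -0.0265, g' = -0.447 → V/F = 0.441
  V/F = 0.441: g = -0.0001, g' = -0.445 → V/F = 0.440
Converged at V/F = 0.440.

V/F = 0.440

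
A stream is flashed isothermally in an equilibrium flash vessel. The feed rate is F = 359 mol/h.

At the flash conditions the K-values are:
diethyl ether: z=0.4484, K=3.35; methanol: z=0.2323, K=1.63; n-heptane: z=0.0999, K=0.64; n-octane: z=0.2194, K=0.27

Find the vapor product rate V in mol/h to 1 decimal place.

V = 296.5 mol/h

Material balance + equilibrium reduce to Σ zᵢ(Kᵢ−1)/(1+ψ(Kᵢ−1)) = 0.
g(0) = ΣzᵢKᵢ − 1 = 1.0040 and g(1) = 1 − Σzᵢ/Kᵢ = -0.2451, so a root lies in (0, 1).
Iterate (Newton) starting at ψ = 0.5:
  ψ = 0.5000: g = 0.29969, g' = -0.8860 → ψ = 0.8383
  ψ = 0.8383: g = -0.01364, g' = -1.1231 → ψ = 0.8261
  ψ = 0.8261: g = -0.00018, g' = -1.0944 → ψ = 0.8259
Converged at ψ = 0.8259.
Then V = ψ·F = 0.8259·359 = 296.5 mol/h and L = F − V = 62.5 mol/h.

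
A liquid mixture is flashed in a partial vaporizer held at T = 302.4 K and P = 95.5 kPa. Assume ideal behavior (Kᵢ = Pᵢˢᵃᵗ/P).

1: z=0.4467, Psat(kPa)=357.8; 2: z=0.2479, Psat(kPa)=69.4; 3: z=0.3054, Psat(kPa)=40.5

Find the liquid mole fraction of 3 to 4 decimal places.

Raoult's law: Kᵢ = Pᵢˢᵃᵗ/P = Pᵢˢᵃᵗ/95.5.
  K_1 = 357.8/95.5 = 3.746597, K_2 = 69.4/95.5 = 0.726702, K_3 = 40.5/95.5 = 0.424084
Rachford–Rice: g(β) = Σ zᵢ(Kᵢ−1)/(1+β(Kᵢ−1)) = 0.
g(0) = ΣzᵢKᵢ − 1 = 0.9833 and g(1) = 1 − Σzᵢ/Kᵢ = -0.1805, so a root lies in (0, 1).
Newton–Raphson from β = 0.4:
  β = 0.4000: g = 0.28002, g' = -0.9595 → β = 0.6919
  β = 0.6919: g = 0.04710, g' = -0.7087 → β = 0.7583
  β = 0.7583: g = 0.00027, g' = -0.7033 → β = 0.7587
Converged at β = 0.7587.
Compositions from xᵢ = zᵢ/(1+β(Kᵢ−1)), yᵢ = Kᵢxᵢ:
  1: x = 0.1449, y = 0.5427
  2: x = 0.3127, y = 0.2273
  3: x = 0.5424, y = 0.2300

x_3 = 0.5424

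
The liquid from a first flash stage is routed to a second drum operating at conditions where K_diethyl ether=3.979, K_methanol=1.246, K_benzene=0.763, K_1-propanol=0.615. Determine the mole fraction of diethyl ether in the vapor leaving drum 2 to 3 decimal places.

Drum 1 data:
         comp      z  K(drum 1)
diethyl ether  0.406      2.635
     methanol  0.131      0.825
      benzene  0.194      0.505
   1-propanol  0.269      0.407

Drum 1:
Rachford–Rice: g(ψ₁) = Σ zᵢ(Kᵢ−1)/(1+ψ₁(Kᵢ−1)) = 0.
Check two-phase: ΣzᵢKᵢ = 1.385 > 1 and Σzᵢ/Kᵢ = 1.358 > 1, so g(0) = 0.385 > 0 and g(1) = -0.358 < 0.
Newton–Raphson from ψ₁ = 0.39:
  ψ₁ = 0.390: g = 0.0542, g' = -0.642 → ψ₁ = 0.474
  ψ₁ = 0.474: g = 0.0014, g' = -0.613 → ψ₁ = 0.477
Converged at ψ₁ = 0.477.
Drum-1 compositions:
  diethyl ether: x = 0.228, y = 0.601
  methanol: x = 0.143, y = 0.118
  benzene: x = 0.254, y = 0.128
  1-propanol: x = 0.375, y = 0.153
Drum-2 feed = drum-1 liquid: z₂ = (0.2282, 0.1429, 0.2539, 0.3750).
Drum 2:
Rachford–Rice: g(ψ₂) = Σ zᵢ(Kᵢ−1)/(1+ψ₂(Kᵢ−1)) = 0.
Feasibility: ΣzᵢKᵢ = 1.510, Σzᵢ/Kᵢ = 1.115 — both > 1, two phases present.
Iterate (Newton) starting at ψ₂ = 0.68:
  ψ₂ = 0.680: g = -0.0125, g' = -0.350 → ψ₂ = 0.644
  ψ₂ = 0.644: g = 0.0002, g' = -0.362 → ψ₂ = 0.645
Converged at ψ₂ = 0.645.
  diethyl ether: x = 0.078, y = 0.311
  methanol: x = 0.123, y = 0.154
  benzene: x = 0.300, y = 0.229
  1-propanol: x = 0.499, y = 0.307

y_diethyl ether (drum 2) = 0.311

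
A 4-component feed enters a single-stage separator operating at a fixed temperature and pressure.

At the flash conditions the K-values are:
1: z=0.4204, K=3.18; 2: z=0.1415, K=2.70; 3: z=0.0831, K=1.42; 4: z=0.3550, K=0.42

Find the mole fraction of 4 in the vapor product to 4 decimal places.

y_4 = 0.3115

Rachford–Rice: g(V/F) = Σ zᵢ(Kᵢ−1)/(1+V/F(Kᵢ−1)) = 0.
Feasibility: ΣzᵢKᵢ = 1.9860, Σzᵢ/Kᵢ = 1.0884 — both > 1, two phases present.
Newton iteration, V/F⁰ = 0.5:
  V/F = 0.5000: g = 0.30738, g' = -0.8238 → V/F = 0.8731
  V/F = 0.8731: g = 0.02087, g' = -0.8013 → V/F = 0.8992
  V/F = 0.8992: g = -0.00025, g' = -0.8213 → V/F = 0.8989
Converged at V/F = 0.8989.
Compositions from xᵢ = zᵢ/(1+V/F(Kᵢ−1)), yᵢ = Kᵢxᵢ:
  1: x = 0.1421, y = 0.4517
  2: x = 0.0560, y = 0.1511
  3: x = 0.0603, y = 0.0857
  4: x = 0.7417, y = 0.3115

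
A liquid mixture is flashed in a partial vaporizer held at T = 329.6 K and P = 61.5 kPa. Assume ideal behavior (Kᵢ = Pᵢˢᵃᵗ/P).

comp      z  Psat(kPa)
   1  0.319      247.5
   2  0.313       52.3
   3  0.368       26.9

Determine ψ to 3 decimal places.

Raoult's law: Kᵢ = Pᵢˢᵃᵗ/P = Pᵢˢᵃᵗ/61.5.
  K_1 = 247.5/61.5 = 4.02439, K_2 = 52.3/61.5 = 0.85041, K_3 = 26.9/61.5 = 0.43740
Material balance + equilibrium reduce to Σ zᵢ(Kᵢ−1)/(1+ψ(Kᵢ−1)) = 0.
Feasibility: ΣzᵢKᵢ = 1.711, Σzᵢ/Kᵢ = 1.289 — both > 1, two phases present.
Newton–Raphson from ψ = 0.5:
  ψ = 0.500: g = 0.0454, g' = -0.696 → ψ = 0.565
  ψ = 0.565: g = 0.0014, g' = -0.656 → ψ = 0.567
Converged at ψ = 0.567.

ψ = 0.567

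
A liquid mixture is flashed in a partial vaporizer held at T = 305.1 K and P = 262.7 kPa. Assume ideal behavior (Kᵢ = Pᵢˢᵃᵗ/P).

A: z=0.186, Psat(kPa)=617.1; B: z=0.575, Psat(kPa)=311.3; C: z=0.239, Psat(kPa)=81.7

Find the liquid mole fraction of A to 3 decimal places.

x_A = 0.112

Raoult's law: Kᵢ = Pᵢˢᵃᵗ/P = Pᵢˢᵃᵗ/262.7.
  K_A = 617.1/262.7 = 2.34907, K_B = 311.3/262.7 = 1.18500, K_C = 81.7/262.7 = 0.31100
Rachford–Rice: g(ψ) = Σ zᵢ(Kᵢ−1)/(1+ψ(Kᵢ−1)) = 0.
g(0) = ΣzᵢKᵢ − 1 = 0.193 and g(1) = 1 − Σzᵢ/Kᵢ = -0.333, so a root lies in (0, 1).
Newton–Raphson from ψ = 0.5:
  ψ = 0.500: g = -0.0040, g' = -0.401 → ψ = 0.490
Converged at ψ = 0.490.
Compositions from xᵢ = zᵢ/(1+ψ(Kᵢ−1)), yᵢ = Kᵢxᵢ:
  A: x = 0.112, y = 0.263
  B: x = 0.527, y = 0.625
  C: x = 0.361, y = 0.112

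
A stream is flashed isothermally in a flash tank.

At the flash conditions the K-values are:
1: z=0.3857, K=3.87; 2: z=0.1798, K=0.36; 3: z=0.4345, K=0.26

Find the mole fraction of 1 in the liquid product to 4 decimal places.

Material balance + equilibrium reduce to Σ zᵢ(Kᵢ−1)/(1+ψ(Kᵢ−1)) = 0.
g(0) = ΣzᵢKᵢ − 1 = 0.6704 and g(1) = 1 − Σzᵢ/Kᵢ = -1.2703, so a root lies in (0, 1).
Iterate (Newton) starting at ψ = 0.5:
  ψ = 0.5000: g = -0.22499, g' = -1.2946 → ψ = 0.3262
  ψ = 0.3262: g = 0.00244, g' = -1.3785 → ψ = 0.3280
Converged at ψ = 0.3280.
Compositions from xᵢ = zᵢ/(1+ψ(Kᵢ−1)), yᵢ = Kᵢxᵢ:
  1: x = 0.1987, y = 0.7689
  2: x = 0.2276, y = 0.0819
  3: x = 0.5738, y = 0.1492

x_1 = 0.1987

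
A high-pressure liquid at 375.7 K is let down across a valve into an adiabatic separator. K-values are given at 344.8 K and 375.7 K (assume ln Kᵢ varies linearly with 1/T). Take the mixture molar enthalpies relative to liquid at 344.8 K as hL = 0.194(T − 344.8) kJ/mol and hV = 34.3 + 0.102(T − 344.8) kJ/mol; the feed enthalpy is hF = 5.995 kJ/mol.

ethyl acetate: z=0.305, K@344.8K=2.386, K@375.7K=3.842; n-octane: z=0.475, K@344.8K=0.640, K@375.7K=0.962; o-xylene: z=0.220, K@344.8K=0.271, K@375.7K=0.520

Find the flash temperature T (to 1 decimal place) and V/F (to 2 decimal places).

T = 346.2 K, V/F = 0.17

Adiabatic flash: solve Rachford–Rice at each trial T, then check hF = ψ·hV(T) + (1−ψ)·hL(T).
  T = 344.8 K: K = (2.386, 0.640, 0.271), RR gives ψ = 0.133, H_out = 4.547 kJ/mol
  T = 375.7 K: K = (3.842, 0.962, 0.520), RR gives ψ = 1.000, H_out = 37.452 kJ/mol
  T = 360.2 K: K = (3.056, 0.791, 0.380), RR gives ψ = 0.502, H_out = 19.483 kJ/mol
  T = 352.5 K: K = (2.708, 0.713, 0.322), RR gives ψ = 0.314, H_out = 12.036 kJ/mol
  T = 348.6 K: K = (2.542, 0.676, 0.295), RR gives ψ = 0.223, H_out = 8.299 kJ/mol
  T = 346.7 K: K = (2.463, 0.658, 0.283), RR gives ψ = 0.178, H_out = 6.444 kJ/mol
  T = 345.8 K: K = (2.426, 0.649, 0.277), RR gives ψ = 0.157, H_out = 5.552 kJ/mol
Linear interpolation between T = 345.8 (H_out = 5.552) and T = 346.7 (H_out = 6.444) on hF = 5.995 gives T ≈ 346.2 K, at which ψ = 0.17.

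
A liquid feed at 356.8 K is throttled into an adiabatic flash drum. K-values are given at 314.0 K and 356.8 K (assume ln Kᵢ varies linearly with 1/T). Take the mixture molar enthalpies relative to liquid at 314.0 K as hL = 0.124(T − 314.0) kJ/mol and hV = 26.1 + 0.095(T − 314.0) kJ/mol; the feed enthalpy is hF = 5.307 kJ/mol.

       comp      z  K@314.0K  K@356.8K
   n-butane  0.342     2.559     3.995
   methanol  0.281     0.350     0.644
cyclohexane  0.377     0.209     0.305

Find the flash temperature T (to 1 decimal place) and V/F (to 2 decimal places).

T = 325.3 K, V/F = 0.15

Adiabatic flash: solve Rachford–Rice at each trial T, then check hF = ψ·hV(T) + (1−ψ)·hL(T).
  T = 314.0 K: K = (2.559, 0.350, 0.209), RR gives ψ = 0.046, H_out = 1.195 kJ/mol
  T = 356.8 K: K = (3.995, 0.644, 0.305), RR gives ψ = 0.387, H_out = 14.927 kJ/mol
  T = 335.4 K: K = (3.243, 0.484, 0.256), RR gives ψ = 0.233, H_out = 8.579 kJ/mol
  T = 324.7 K: K = (2.892, 0.414, 0.232), RR gives ψ = 0.147, H_out = 5.109 kJ/mol
  T = 330.0 K: K = (3.064, 0.448, 0.243), RR gives ψ = 0.191, H_out = 6.868 kJ/mol
  T = 327.4 K: K = (2.979, 0.431, 0.238), RR gives ψ = 0.169, H_out = 6.016 kJ/mol
  T = 326.0 K: K = (2.934, 0.422, 0.235), RR gives ψ = 0.158, H_out = 5.549 kJ/mol
Linear interpolation between T = 324.7 (H_out = 5.109) and T = 326.0 (H_out = 5.549) on hF = 5.307 gives T ≈ 325.3 K, at which ψ = 0.15.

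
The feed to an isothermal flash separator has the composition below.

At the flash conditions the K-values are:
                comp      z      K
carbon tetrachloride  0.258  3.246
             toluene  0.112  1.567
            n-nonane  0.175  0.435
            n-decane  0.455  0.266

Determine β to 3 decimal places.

β = 0.158

Let β = V/F and solve Σ zᵢ(Kᵢ−1)/(1+β(Kᵢ−1)) = 0.
Feasibility: ΣzᵢKᵢ = 1.210, Σzᵢ/Kᵢ = 2.264 — both > 1, two phases present.
Iterate (Newton) starting at β = 0.43:
  β = 0.430: g = -0.2728, g' = -0.981 → β = 0.152
  β = 0.152: g = 0.0065, g' = -1.131 → β = 0.158
Converged at β = 0.158.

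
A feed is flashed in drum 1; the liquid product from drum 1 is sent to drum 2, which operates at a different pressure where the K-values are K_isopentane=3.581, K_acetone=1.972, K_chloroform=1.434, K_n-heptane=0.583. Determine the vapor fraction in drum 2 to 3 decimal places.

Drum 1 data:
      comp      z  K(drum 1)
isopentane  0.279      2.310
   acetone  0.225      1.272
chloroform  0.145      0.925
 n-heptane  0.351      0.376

Drum 1:
Rachford–Rice: g(ψ₁) = Σ zᵢ(Kᵢ−1)/(1+ψ₁(Kᵢ−1)) = 0.
Check two-phase: ΣzᵢKᵢ = 1.197 > 1 and Σzᵢ/Kᵢ = 1.388 > 1, so g(0) = 0.197 > 0 and g(1) = -0.388 < 0.
Iterate (Newton) starting at ψ₁ = 0.5:
  ψ₁ = 0.500: g = -0.0549, g' = -0.477 → ψ₁ = 0.385
  ψ₁ = 0.385: g = -0.0011, g' = -0.463 → ψ₁ = 0.383
Converged at ψ₁ = 0.383.
Drum-1 compositions:
  isopentane: x = 0.186, y = 0.429
  acetone: x = 0.204, y = 0.259
  chloroform: x = 0.149, y = 0.138
  n-heptane: x = 0.461, y = 0.173
Drum-2 feed = drum-1 liquid: z₂ = (0.1859, 0.2038, 0.1493, 0.4611).
Drum 2:
Newton iteration, ψ₂⁰ = 0.5:
  ψ₂ = 0.500: g = 0.1531, g' = -0.470 → ψ₂ = 0.826
  ψ₂ = 0.826: g = 0.0176, g' = -0.387 → ψ₂ = 0.871
Converged at ψ₂ = 0.871.
  isopentane: x = 0.057, y = 0.205
  acetone: x = 0.110, y = 0.218
  chloroform: x = 0.108, y = 0.155
  n-heptane: x = 0.724, y = 0.422

V/F (drum 2) = 0.871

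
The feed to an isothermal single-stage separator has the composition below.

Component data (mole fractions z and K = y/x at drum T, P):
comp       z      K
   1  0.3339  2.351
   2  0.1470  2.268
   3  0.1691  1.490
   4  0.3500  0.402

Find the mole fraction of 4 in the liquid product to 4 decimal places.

x_4 = 0.6354

Rachford–Rice: g(β) = Σ zᵢ(Kᵢ−1)/(1+β(Kᵢ−1)) = 0.
Check two-phase: ΣzᵢKᵢ = 1.5111 > 1 and Σzᵢ/Kᵢ = 1.1910 > 1, so g(0) = 0.5111 > 0 and g(1) = -0.1910 < 0.
Newton–Raphson from β = 0.68:
  β = 0.6800: g = 0.04461, g' = -0.6120 → β = 0.7529
  β = 0.7529: g = -0.00119, g' = -0.6474 → β = 0.7511
Converged at β = 0.7511.
Compositions from xᵢ = zᵢ/(1+β(Kᵢ−1)), yᵢ = Kᵢxᵢ:
  1: x = 0.1657, y = 0.3896
  2: x = 0.0753, y = 0.1708
  3: x = 0.1236, y = 0.1842
  4: x = 0.6354, y = 0.2554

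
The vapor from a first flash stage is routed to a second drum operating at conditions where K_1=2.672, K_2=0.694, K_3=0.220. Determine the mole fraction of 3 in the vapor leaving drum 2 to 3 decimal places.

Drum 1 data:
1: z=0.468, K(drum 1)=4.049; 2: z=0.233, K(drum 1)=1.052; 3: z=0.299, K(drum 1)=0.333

Drum 1:
Rachford–Rice: g(ψ₁) = Σ zᵢ(Kᵢ−1)/(1+ψ₁(Kᵢ−1)) = 0.
g(0) = ΣzᵢKᵢ − 1 = 1.240 and g(1) = 1 − Σzᵢ/Kᵢ = -0.235, so a root lies in (0, 1).
Newton iteration, ψ₁⁰ = 0.5:
  ψ₁ = 0.500: g = 0.2778, g' = -0.983 → ψ₁ = 0.783
  ψ₁ = 0.783: g = 0.0157, g' = -0.962 → ψ₁ = 0.799
Converged at ψ₁ = 0.799.
Drum-1 compositions:
  1: x = 0.136, y = 0.552
  2: x = 0.224, y = 0.235
  3: x = 0.640, y = 0.213
Drum-2 feed = drum-1 vapor: z₂ = (0.5515, 0.2353, 0.2131).
Drum 2:
Rachford–Rice: g(ψ₂) = Σ zᵢ(Kᵢ−1)/(1+ψ₂(Kᵢ−1)) = 0.
Check two-phase: ΣzᵢKᵢ = 1.684 > 1 and Σzᵢ/Kᵢ = 1.514 > 1, so g(0) = 0.684 > 0 and g(1) = -0.514 < 0.
Iterate (Newton) starting at ψ₂ = 0.5:
  ψ₂ = 0.500: g = 0.1447, g' = -0.837 → ψ₂ = 0.673
  ψ₂ = 0.673: g = -0.0067, g' = -0.951 → ψ₂ = 0.666
Converged at ψ₂ = 0.666.
  1: x = 0.261, y = 0.697
  2: x = 0.296, y = 0.205
  3: x = 0.443, y = 0.098

y_3 (drum 2) = 0.098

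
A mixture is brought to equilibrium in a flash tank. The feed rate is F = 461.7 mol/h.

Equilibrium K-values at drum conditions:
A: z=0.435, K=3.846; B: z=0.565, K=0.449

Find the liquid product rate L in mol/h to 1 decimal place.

Let ψ = V/F and solve Σ zᵢ(Kᵢ−1)/(1+ψ(Kᵢ−1)) = 0.
g(0) = ΣzᵢKᵢ − 1 = 0.927 and g(1) = 1 − Σzᵢ/Kᵢ = -0.371, so a root lies in (0, 1).
Iterate (Newton) starting at ψ = 0.5:
  ψ = 0.500: g = 0.0812, g' = -0.927 → ψ = 0.588
  ψ = 0.588: g = 0.0029, g' = -0.868 → ψ = 0.591
Converged at ψ = 0.591.
Then V = ψ·F = 0.5909·461.7 = 272.8 mol/h and L = F − V = 188.9 mol/h.

L = 188.9 mol/h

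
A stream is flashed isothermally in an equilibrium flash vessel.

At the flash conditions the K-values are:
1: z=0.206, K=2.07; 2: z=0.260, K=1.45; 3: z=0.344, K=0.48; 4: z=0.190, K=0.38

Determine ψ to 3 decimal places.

Newton–Raphson from ψ = 0.5:
  ψ = 0.500: g = -0.1733, g' = -0.458 → ψ = 0.122
  ψ = 0.122: g = -0.0125, g' = -0.423 → ψ = 0.092
  ψ = 0.092: g = 0.0001, g' = -0.429 → ψ = 0.093
Converged at ψ = 0.093.

ψ = 0.093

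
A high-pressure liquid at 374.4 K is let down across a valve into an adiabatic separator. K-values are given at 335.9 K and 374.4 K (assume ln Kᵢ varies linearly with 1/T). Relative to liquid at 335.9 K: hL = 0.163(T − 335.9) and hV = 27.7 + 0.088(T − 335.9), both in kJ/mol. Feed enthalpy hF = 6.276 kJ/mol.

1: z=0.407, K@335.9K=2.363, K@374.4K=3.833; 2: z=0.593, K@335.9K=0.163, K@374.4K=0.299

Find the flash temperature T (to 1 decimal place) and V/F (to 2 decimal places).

T = 346.9 K, V/F = 0.17

Adiabatic flash: solve Rachford–Rice at each trial T, then check hF = ψ·hV(T) + (1−ψ)·hL(T).
  T = 335.9 K: K = (2.363, 0.163), RR gives ψ = 0.051, H_out = 1.418 kJ/mol
  T = 374.4 K: K = (3.833, 0.299), RR gives ψ = 0.371, H_out = 15.488 kJ/mol
  T = 355.1 K: K = (3.047, 0.224), RR gives ψ = 0.235, H_out = 9.301 kJ/mol
  T = 345.5 K: K = (2.693, 0.192), RR gives ψ = 0.153, H_out = 5.705 kJ/mol
  T = 350.3 K: K = (2.867, 0.208), RR gives ψ = 0.196, H_out = 7.568 kJ/mol
  T = 347.9 K: K = (2.779, 0.200), RR gives ψ = 0.175, H_out = 6.655 kJ/mol
Linear interpolation between T = 345.5 (H_out = 5.705) and T = 347.9 (H_out = 6.655) on hF = 6.276 gives T ≈ 346.9 K, at which ψ = 0.17.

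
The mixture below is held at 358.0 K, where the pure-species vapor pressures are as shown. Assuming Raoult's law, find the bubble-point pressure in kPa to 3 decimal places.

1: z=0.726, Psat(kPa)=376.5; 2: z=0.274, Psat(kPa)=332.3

At the bubble point ψ → 0, so ΣzᵢKᵢ = 1 with Kᵢ = Pᵢˢᵃᵗ/P ⇒ P = ΣzᵢPᵢˢᵃᵗ.
P = 0.726·376.5 + 0.274·332.3 = 364.389 kPa

Pbub = 364.389 kPa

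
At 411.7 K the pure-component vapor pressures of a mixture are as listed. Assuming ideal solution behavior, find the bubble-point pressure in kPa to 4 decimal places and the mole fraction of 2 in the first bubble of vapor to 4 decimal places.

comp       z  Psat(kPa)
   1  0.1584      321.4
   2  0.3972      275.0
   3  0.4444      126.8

Pbub = 216.4897 kPa, y_2 = 0.5046

At the bubble point ψ → 0, so ΣzᵢKᵢ = 1 with Kᵢ = Pᵢˢᵃᵗ/P ⇒ P = ΣzᵢPᵢˢᵃᵗ.
P = 0.1584·321.4 + 0.3972·275.0 + 0.4444·126.8 = 216.4897 kPa
yᵢ = zᵢPᵢˢᵃᵗ/P ⇒ y_2 = 0.3972·275.0/216.4897 = 0.5046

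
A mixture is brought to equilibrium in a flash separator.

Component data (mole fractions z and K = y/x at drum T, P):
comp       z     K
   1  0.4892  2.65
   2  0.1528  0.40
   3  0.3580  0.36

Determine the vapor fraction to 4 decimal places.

Rachford–Rice: g(ψ) = Σ zᵢ(Kᵢ−1)/(1+ψ(Kᵢ−1)) = 0.
g(0) = ΣzᵢKᵢ − 1 = 0.4864 and g(1) = 1 − Σzᵢ/Kᵢ = -0.5610, so a root lies in (0, 1).
Newton iteration, ψ⁰ = 0.54:
  ψ = 0.5400: g = -0.05889, g' = -0.8352 → ψ = 0.4695
  ψ = 0.4695: g = -0.00034, g' = -0.8292 → ψ = 0.4691
Converged at ψ = 0.4691.

ψ = 0.4691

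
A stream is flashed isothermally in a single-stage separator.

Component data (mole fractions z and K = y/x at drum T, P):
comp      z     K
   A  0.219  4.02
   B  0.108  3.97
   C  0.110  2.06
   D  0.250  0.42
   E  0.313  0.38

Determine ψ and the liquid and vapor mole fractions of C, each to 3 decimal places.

ψ = 0.482, x_C = 0.073, y_C = 0.150

Material balance + equilibrium reduce to Σ zᵢ(Kᵢ−1)/(1+ψ(Kᵢ−1)) = 0.
Check two-phase: ΣzᵢKᵢ = 1.760 > 1 and Σzᵢ/Kᵢ = 1.554 > 1, so g(0) = 0.760 > 0 and g(1) = -0.554 < 0.
Iterate (Newton) starting at ψ = 0.39:
  ψ = 0.390: g = 0.0915, g' = -1.037 → ψ = 0.478
  ψ = 0.478: g = 0.0040, g' = -0.956 → ψ = 0.482
Converged at ψ = 0.482.
Compositions from xᵢ = zᵢ/(1+ψ(Kᵢ−1)), yᵢ = Kᵢxᵢ:
  A: x = 0.089, y = 0.358
  B: x = 0.044, y = 0.176
  C: x = 0.073, y = 0.150
  D: x = 0.347, y = 0.146
  E: x = 0.447, y = 0.170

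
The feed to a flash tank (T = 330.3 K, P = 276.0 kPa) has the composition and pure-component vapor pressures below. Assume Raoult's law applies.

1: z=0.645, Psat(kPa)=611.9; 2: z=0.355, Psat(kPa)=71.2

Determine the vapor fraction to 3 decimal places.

ψ = 0.578

Raoult's law: Kᵢ = Pᵢˢᵃᵗ/P = Pᵢˢᵃᵗ/276.0.
  K_1 = 611.9/276.0 = 2.21703, K_2 = 71.2/276.0 = 0.25797
Rachford–Rice: g(ψ) = Σ zᵢ(Kᵢ−1)/(1+ψ(Kᵢ−1)) = 0.
Feasibility: ΣzᵢKᵢ = 1.522, Σzᵢ/Kᵢ = 1.667 — both > 1, two phases present.
Binary case is linear: z₁(K₁−1)(1+ψ(K₂−1)) + z₂(K₂−1)(1+ψ(K₁−1)) = 0
⇒ ψ = [z₁(K₁−1)+z₂(K₂−1)] / [−(K₁−1)(K₂−1)] = 0.5216/0.9031 = 0.578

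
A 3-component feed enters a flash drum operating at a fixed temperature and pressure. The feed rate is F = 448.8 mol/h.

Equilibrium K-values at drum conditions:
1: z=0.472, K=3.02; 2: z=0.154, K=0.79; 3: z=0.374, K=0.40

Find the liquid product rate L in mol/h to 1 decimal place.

L = 152.9 mol/h

Iterate (Newton) starting at ψ = 0.6:
  ψ = 0.600: g = 0.0434, g' = -0.731 → ψ = 0.659
Converged at ψ = 0.659.
Then V = ψ·F = 0.6594·448.8 = 295.9 mol/h and L = F − V = 152.9 mol/h.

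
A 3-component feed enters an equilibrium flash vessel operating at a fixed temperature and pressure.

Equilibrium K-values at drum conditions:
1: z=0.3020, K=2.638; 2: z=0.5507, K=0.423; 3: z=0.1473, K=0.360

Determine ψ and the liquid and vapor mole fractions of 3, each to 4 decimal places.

ψ = 0.0854, x_3 = 0.1558, y_3 = 0.0561

Let ψ = V/F and solve Σ zᵢ(Kᵢ−1)/(1+ψ(Kᵢ−1)) = 0.
Feasibility: ΣzᵢKᵢ = 1.0827, Σzᵢ/Kᵢ = 1.8255 — both > 1, two phases present.
Newton iteration, ψ⁰ = 0.5:
  ψ = 0.5000: g = -0.31328, g' = -0.7375 → ψ = 0.0752
  ψ = 0.0752: g = 0.00919, g' = -0.9092 → ψ = 0.0853
  ψ = 0.0853: g = 0.00008, g' = -0.8940 → ψ = 0.0854
Converged at ψ = 0.0854.
Compositions from xᵢ = zᵢ/(1+ψ(Kᵢ−1)), yᵢ = Kᵢxᵢ:
  1: x = 0.2649, y = 0.6989
  2: x = 0.5793, y = 0.2450
  3: x = 0.1558, y = 0.0561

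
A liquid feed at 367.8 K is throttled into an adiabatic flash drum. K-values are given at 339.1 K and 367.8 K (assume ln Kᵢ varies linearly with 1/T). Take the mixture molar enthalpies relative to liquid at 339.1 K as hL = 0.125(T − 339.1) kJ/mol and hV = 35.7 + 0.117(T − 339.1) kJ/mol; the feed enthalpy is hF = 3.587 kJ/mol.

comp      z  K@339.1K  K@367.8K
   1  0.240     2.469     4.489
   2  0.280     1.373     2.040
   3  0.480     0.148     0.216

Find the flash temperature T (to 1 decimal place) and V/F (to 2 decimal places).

Adiabatic flash: solve Rachford–Rice at each trial T, then check hF = ψ·hV(T) + (1−ψ)·hL(T).
  T = 339.1 K: K = (2.469, 1.373, 0.148), RR gives ψ = 0.054, H_out = 1.942 kJ/mol
  T = 367.8 K: K = (4.489, 2.040, 0.216), RR gives ψ = 0.405, H_out = 17.967 kJ/mol
  T = 353.5 K: K = (3.373, 1.688, 0.180), RR gives ψ = 0.274, H_out = 11.546 kJ/mol
  T = 346.3 K: K = (2.895, 1.526, 0.164), RR gives ψ = 0.181, H_out = 7.354 kJ/mol
  T = 342.7 K: K = (2.676, 1.448, 0.156), RR gives ψ = 0.123, H_out = 4.845 kJ/mol
  T = 340.9 K: K = (2.571, 1.410, 0.152), RR gives ψ = 0.090, H_out = 3.450 kJ/mol
Linear interpolation between T = 340.9 (H_out = 3.450) and T = 342.7 (H_out = 4.845) on hF = 3.587 gives T ≈ 341.1 K, at which ψ = 0.09.

T = 341.1 K, V/F = 0.09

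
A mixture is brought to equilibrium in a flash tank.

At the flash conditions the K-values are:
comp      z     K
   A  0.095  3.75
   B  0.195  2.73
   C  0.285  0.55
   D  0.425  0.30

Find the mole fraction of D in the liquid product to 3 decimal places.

x_D = 0.469

Let ψ = V/F and solve Σ zᵢ(Kᵢ−1)/(1+ψ(Kᵢ−1)) = 0.
Feasibility: ΣzᵢKᵢ = 1.173, Σzᵢ/Kᵢ = 2.032 — both > 1, two phases present.
Newton iteration, ψ⁰ = 0.5:
  ψ = 0.500: g = -0.3323, g' = -0.884 → ψ = 0.124
  ψ = 0.124: g = 0.0108, g' = -1.109 → ψ = 0.134
Converged at ψ = 0.134.
Compositions from xᵢ = zᵢ/(1+ψ(Kᵢ−1)), yᵢ = Kᵢxᵢ:
  A: x = 0.069, y = 0.260
  B: x = 0.158, y = 0.432
  C: x = 0.303, y = 0.167
  D: x = 0.469, y = 0.141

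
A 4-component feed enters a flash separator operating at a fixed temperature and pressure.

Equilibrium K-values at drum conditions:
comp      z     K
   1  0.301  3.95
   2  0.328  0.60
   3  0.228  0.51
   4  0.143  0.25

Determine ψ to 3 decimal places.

Rachford–Rice: g(ψ) = Σ zᵢ(Kᵢ−1)/(1+ψ(Kᵢ−1)) = 0.
Check two-phase: ΣzᵢKᵢ = 1.538 > 1 and Σzᵢ/Kᵢ = 1.642 > 1, so g(0) = 0.538 > 0 and g(1) = -0.642 < 0.
Iterate (Newton) starting at ψ = 0.5:
  ψ = 0.500: g = -0.1248, g' = -0.812 → ψ = 0.346
  ψ = 0.346: g = 0.0076, g' = -0.938 → ψ = 0.354
Converged at ψ = 0.354.

ψ = 0.354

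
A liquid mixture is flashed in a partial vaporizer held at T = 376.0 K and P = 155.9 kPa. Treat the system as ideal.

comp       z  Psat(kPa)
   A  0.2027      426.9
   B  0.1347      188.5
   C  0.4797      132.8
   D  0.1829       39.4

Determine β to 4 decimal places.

β = 0.3168

Raoult's law: Kᵢ = Pᵢˢᵃᵗ/P = Pᵢˢᵃᵗ/155.9.
  K_A = 426.9/155.9 = 2.738294, K_B = 188.5/155.9 = 1.209108, K_C = 132.8/155.9 = 0.851828, K_D = 39.4/155.9 = 0.252726
Let β = V/F and solve Σ zᵢ(Kᵢ−1)/(1+β(Kᵢ−1)) = 0.
Check two-phase: ΣzᵢKᵢ = 1.1728 > 1 and Σzᵢ/Kᵢ = 1.4723 > 1, so g(0) = 0.1728 > 0 and g(1) = -0.4723 < 0.
Iterate (Newton) starting at β = 0.36:
  β = 0.3600: g = -0.01914, g' = -0.4397 → β = 0.3165
  β = 0.3165: g = 0.00014, g' = -0.4469 → β = 0.3168
Converged at β = 0.3168.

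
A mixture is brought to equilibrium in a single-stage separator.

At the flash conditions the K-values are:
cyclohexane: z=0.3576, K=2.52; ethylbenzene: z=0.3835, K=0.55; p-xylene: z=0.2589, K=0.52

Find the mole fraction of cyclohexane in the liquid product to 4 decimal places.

x_cyclohexane = 0.2332

Material balance + equilibrium reduce to Σ zᵢ(Kᵢ−1)/(1+ψ(Kᵢ−1)) = 0.
g(0) = ΣzᵢKᵢ − 1 = 0.2467 and g(1) = 1 − Σzᵢ/Kᵢ = -0.3371, so a root lies in (0, 1).
Iterate (Newton) starting at ψ = 0.5:
  ψ = 0.5000: g = -0.07736, g' = -0.4993 → ψ = 0.3451
  ψ = 0.3451: g = 0.00330, g' = -0.5500 → ψ = 0.3511
Converged at ψ = 0.3511.
Compositions from xᵢ = zᵢ/(1+ψ(Kᵢ−1)), yᵢ = Kᵢxᵢ:
  cyclohexane: x = 0.2332, y = 0.5876
  ethylbenzene: x = 0.4555, y = 0.2505
  p-xylene: x = 0.3114, y = 0.1619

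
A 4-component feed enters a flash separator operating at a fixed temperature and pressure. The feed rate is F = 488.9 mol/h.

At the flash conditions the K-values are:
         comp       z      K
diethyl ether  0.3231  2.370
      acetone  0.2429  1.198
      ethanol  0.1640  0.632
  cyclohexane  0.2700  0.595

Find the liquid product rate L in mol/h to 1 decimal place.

Rachford–Rice: g(V/F) = Σ zᵢ(Kᵢ−1)/(1+V/F(Kᵢ−1)) = 0.
Feasibility: ΣzᵢKᵢ = 1.3210, Σzᵢ/Kᵢ = 1.0524 — both > 1, two phases present.
Iterate (Newton) starting at V/F = 0.32:
  V/F = 0.3200: g = 0.15892, g' = -0.3885 → V/F = 0.7291
  V/F = 0.7291: g = 0.02584, g' = -0.2897 → V/F = 0.8182
  V/F = 0.8182: g = 0.00019, g' = -0.2864 → V/F = 0.8189
Converged at V/F = 0.8189.
Then V = V/F·F = 0.8189·488.9 = 400.4 mol/h and L = F − V = 88.5 mol/h.

L = 88.5 mol/h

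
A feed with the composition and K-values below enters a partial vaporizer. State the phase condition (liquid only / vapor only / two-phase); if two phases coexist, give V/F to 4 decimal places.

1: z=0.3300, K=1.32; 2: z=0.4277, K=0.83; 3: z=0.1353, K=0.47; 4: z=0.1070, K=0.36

ΣzᵢKᵢ = 0.8927; Σzᵢ/Kᵢ = 1.3504.
Since ΣzᵢKᵢ < 1 the mixture is below its bubble point — single liquid phase.

liquid only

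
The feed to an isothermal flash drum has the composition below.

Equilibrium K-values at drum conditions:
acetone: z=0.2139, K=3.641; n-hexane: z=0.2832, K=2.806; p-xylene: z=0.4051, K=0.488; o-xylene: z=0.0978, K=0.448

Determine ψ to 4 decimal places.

Material balance + equilibrium reduce to Σ zᵢ(Kᵢ−1)/(1+ψ(Kᵢ−1)) = 0.
g(0) = ΣzᵢKᵢ − 1 = 0.8150 and g(1) = 1 − Σzᵢ/Kᵢ = -0.2081, so a root lies in (0, 1).
Iterate (Newton) starting at ψ = 0.5:
  ψ = 0.5000: g = 0.15886, g' = -0.7808 → ψ = 0.7035
  ψ = 0.7035: g = 0.01052, g' = -0.7009 → ψ = 0.7185
Converged at ψ = 0.7185.

ψ = 0.7185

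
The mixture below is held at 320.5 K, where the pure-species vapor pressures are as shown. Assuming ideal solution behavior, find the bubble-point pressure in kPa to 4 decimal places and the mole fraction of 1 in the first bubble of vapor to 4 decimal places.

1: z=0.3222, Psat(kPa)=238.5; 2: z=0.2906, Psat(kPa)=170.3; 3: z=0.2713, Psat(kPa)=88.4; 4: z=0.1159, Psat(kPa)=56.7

At the bubble point ψ → 0, so ΣzᵢKᵢ = 1 with Kᵢ = Pᵢˢᵃᵗ/P ⇒ P = ΣzᵢPᵢˢᵃᵗ.
P = 0.3222·238.5 + 0.2906·170.3 + 0.2713·88.4 + 0.1159·56.7 = 156.8883 kPa
yᵢ = zᵢPᵢˢᵃᵗ/P ⇒ y_1 = 0.3222·238.5/156.8883 = 0.4898

Pbub = 156.8883 kPa, y_1 = 0.4898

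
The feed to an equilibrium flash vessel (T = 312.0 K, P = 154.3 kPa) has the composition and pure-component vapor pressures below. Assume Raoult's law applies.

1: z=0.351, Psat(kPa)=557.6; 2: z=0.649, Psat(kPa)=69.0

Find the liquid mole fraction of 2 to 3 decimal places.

Raoult's law: Kᵢ = Pᵢˢᵃᵗ/P = Pᵢˢᵃᵗ/154.3.
  K_1 = 557.6/154.3 = 3.61374, K_2 = 69.0/154.3 = 0.44718
Let ψ = V/F and solve Σ zᵢ(Kᵢ−1)/(1+ψ(Kᵢ−1)) = 0.
Feasibility: ΣzᵢKᵢ = 1.559, Σzᵢ/Kᵢ = 1.548 — both > 1, two phases present.
Newton–Raphson from ψ = 0.37:
  ψ = 0.370: g = 0.0154, g' = -0.933 → ψ = 0.386
  ψ = 0.386: g = 0.0002, g' = -0.914 → ψ = 0.387
Converged at ψ = 0.387.
Compositions from xᵢ = zᵢ/(1+ψ(Kᵢ−1)), yᵢ = Kᵢxᵢ:
  1: x = 0.175, y = 0.631
  2: x = 0.825, y = 0.369

x_2 = 0.825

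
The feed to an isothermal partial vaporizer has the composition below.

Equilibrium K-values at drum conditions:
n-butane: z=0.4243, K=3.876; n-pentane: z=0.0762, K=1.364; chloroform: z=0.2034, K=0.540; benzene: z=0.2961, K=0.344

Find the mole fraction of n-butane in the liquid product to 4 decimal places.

Material balance + equilibrium reduce to Σ zᵢ(Kᵢ−1)/(1+V/F(Kᵢ−1)) = 0.
Feasibility: ΣzᵢKᵢ = 1.9602, Σzᵢ/Kᵢ = 1.4028 — both > 1, two phases present.
Newton iteration, V/F⁰ = 0.38:
  V/F = 0.3800: g = 0.23531, g' = -1.0983 → V/F = 0.5942
  V/F = 0.5942: g = 0.02616, g' = -0.9088 → V/F = 0.6230
  V/F = 0.6230: g = 0.00005, g' = -0.9060 → V/F = 0.6231
Converged at V/F = 0.6231.
Compositions from xᵢ = zᵢ/(1+V/F(Kᵢ−1)), yᵢ = Kᵢxᵢ:
  n-butane: x = 0.1520, y = 0.5890
  n-pentane: x = 0.0621, y = 0.0847
  chloroform: x = 0.2851, y = 0.1540
  benzene: x = 0.5008, y = 0.1723

x_n-butane = 0.1520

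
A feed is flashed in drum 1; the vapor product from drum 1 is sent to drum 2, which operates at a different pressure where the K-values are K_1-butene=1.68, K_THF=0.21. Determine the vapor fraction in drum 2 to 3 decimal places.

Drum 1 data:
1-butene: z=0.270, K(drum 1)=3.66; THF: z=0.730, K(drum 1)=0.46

V/F (drum 2) = 0.219

Drum 1:
Rachford–Rice: g(ψ₁) = Σ zᵢ(Kᵢ−1)/(1+ψ₁(Kᵢ−1)) = 0.
Check two-phase: ΣzᵢKᵢ = 1.324 > 1 and Σzᵢ/Kᵢ = 1.661 > 1, so g(0) = 0.324 > 0 and g(1) = -0.661 < 0.
Binary case is linear: z₁(K₁−1)(1+ψ₁(K₂−1)) + z₂(K₂−1)(1+ψ₁(K₁−1)) = 0
⇒ ψ₁ = [z₁(K₁−1)+z₂(K₂−1)] / [−(K₁−1)(K₂−1)] = 0.3240/1.4364 = 0.226
Drum-1 compositions:
  1-butene: x = 0.169, y = 0.618
  THF: x = 0.831, y = 0.382
Drum-2 feed = drum-1 vapor: z₂ = (0.6176, 0.3824).
Drum 2:
Let ψ₂ = V/F and solve Σ zᵢ(Kᵢ−1)/(1+ψ₂(Kᵢ−1)) = 0.
Check two-phase: ΣzᵢKᵢ = 1.118 > 1 and Σzᵢ/Kᵢ = 2.188 > 1, so g(0) = 0.118 > 0 and g(1) = -1.188 < 0.
Binary case is linear: z₁(K₁−1)(1+ψ₂(K₂−1)) + z₂(K₂−1)(1+ψ₂(K₁−1)) = 0
⇒ ψ₂ = [z₁(K₁−1)+z₂(K₂−1)] / [−(K₁−1)(K₂−1)] = 0.1179/0.5372 = 0.219
  1-butene: x = 0.537, y = 0.903
  THF: x = 0.463, y = 0.097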